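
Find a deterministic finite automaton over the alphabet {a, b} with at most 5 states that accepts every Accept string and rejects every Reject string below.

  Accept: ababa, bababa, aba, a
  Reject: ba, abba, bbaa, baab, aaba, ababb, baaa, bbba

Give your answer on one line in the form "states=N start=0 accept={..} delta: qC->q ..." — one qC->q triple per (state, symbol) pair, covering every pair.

Grow the machine one transition at a time. Run the examples from 0; the earliest place one falls off (shortest prefix, ties alphabetical) gets sent to the lowest-numbered state that keeps every Accept/Reject pair distinguishable — a pair clashes when both reach the same state with identical unread suffix — and to a fresh state only if none does.
a: 0a undefined. 0a->0: no, aba/ba meet in 0 with "ba" left. Open state 1: 0a->1.
b: 0b undefined. 0b->0: no, a/ba meet in 1. 0b->1: ok.
aa: 1a undefined. 1a->0: no, bababa/ba meet in 0. 1a->1: no, aba/aaba meet in 1 with "ba" left. Open state 2: 1a->2.
ab: 1b undefined. 1b->0: no, ababa/ababb meet in 1. 1b->1: no, ababa/aaba meet in 2 with "ba" left. 1b->2: ok.
aab: 2b undefined. 2b->0: no, a/abba meet in 1. 2b->1: no, bababa/ba meet in 2. 2b->2: no, aba/abba meet in 2 with "a" left. Open state 3: 2b->3.
aba: 2a undefined. 2a->0: no, ababa/ba meet in 2. 2a->1: ok.
aaba: 3a undefined. 3a->0: no, bababa/ba meet in 2. 3a->1: no, ababa/abba meet in 1. 3a->2: no, bababa/ba meet in 2. 3a->3: ok.
babab: 3b undefined. 3b->0: ok.
All examples now run through 4 states with every (state, symbol) defined. Accept strings end in {1}, Reject strings end in {2,3}; accept={1}.

states=4 start=0 accept={1} delta: 0a->1 0b->1 1a->2 1b->2 2a->1 2b->3 3a->3 3b->0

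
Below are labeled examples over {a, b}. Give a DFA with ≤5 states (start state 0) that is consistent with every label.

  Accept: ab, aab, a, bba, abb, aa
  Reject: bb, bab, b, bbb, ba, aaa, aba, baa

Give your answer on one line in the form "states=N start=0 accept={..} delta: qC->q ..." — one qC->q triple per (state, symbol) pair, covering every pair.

states=4 start=0 accept={1,3} delta: 0a->1 0b->2 1a->3 1b->3 2a->2 2b->0 3a->0 3b->1

Grow the machine one transition at a time. Run the examples from 0; the earliest place one falls off (shortest prefix, ties alphabetical) gets sent to the lowest-numbered state that keeps every Accept/Reject pair distinguishable — a pair clashes when both reach the same state with identical unread suffix — and to a fresh state only if none does.
a: 0a undefined. 0a->0: no, ab/b meet in 0 with "b" left. Open state 1: 0a->1.
b: 0b undefined. 0b->0: no, ab/bab meet in 1 with "b" left. 0b->1: no, ab/bb meet in 1 with "b" left. Open state 2: 0b->2.
aa: 1a undefined. 1a->0: no, aab/b meet in 2. 1a->1: no, a/aaa meet in 1. 1a->2: no, aab/bb meet in 2 with "b" left. Open state 3: 1a->3.
ab: 1b undefined. 1b->0: no, a/aba meet in 1. 1b->1: no, aa/aba meet in 3. 1b->2: no, ab/b meet in 2. 1b->3: ok.
ba: 2a undefined. 2a->0: no, a/baa meet in 1. 2a->1: no, ab/bab meet in 3. 2a->2: ok.
bb: 2b undefined. 2b->0: ok.
aaa: 3a undefined. 3a->0: ok.
aab: 3b undefined. 3b->0: no, aab/bb meet in 0. 3b->1: ok.
All examples now run through 4 states with every (state, symbol) defined. Accept strings end in {1,3}, Reject strings end in {0,2}; accept={1,3}.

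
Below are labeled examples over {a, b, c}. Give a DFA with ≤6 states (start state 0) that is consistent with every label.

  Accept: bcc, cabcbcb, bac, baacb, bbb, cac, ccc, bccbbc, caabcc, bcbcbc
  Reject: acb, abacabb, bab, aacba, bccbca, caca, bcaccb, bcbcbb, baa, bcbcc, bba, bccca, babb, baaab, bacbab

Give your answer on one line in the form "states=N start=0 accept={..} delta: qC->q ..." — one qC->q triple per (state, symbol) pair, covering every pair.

Fold the examples into a partial DFA from state 0: repeatedly fix the first undefined (state, symbol) met by the shortest-then-alphabetical prefix, trying targets in increasing order and rejecting any under which an Accept and a Reject string meet in one state with the same remainder; add a state when all current targets are rejected. Accepting states are where Accept strings end.
a: 0a undefined. 0a->0: ok.
b: 0b undefined. 0b->0: no, baacb/acb meet in 0 with "cb" left. Open state 1: 0b->1.
c: 0c undefined. 0c->0: no, cac/caca meet in 0. 0c->1: ok.
ba: 1a undefined. 1a->0: no, bac/bab meet in 1. 1a->1: no, bbb/babb meet in 1 with "bb" left. Open state 2: 1a->2.
bb: 1b undefined. 1b->0: ok.
bc: 1c undefined. 1c->0: no, bcc/bcaccb meet in 1. 1c->1: no, bcc/bcbcbb meet in 1. 1c->2: ok.
baa: 2a undefined. 2a->0: no, baacb/acb meet in 0. 2a->1: no, baacb/bab meet in 2 with "b" left. 2a->2: no, caabcc/bcbcc meet in 2 with "bcc" left. Open state 3: 2a->3.
bab: 2b undefined. 2b->0: no, cabcbcb/acb meet in 0. 2b->1: no, bcc/bcbcc meet in 2 with "c" left. 2b->2: ok.
bac: 2c undefined. 2c->0: no, bcc/acb meet in 0. 2c->1: no, bcc/bcbcbb meet in 1. 2c->2: no, bcc/bab meet in 2. 2c->3: no, bcc/baa meet in 3. Open state 4: 2c->4.
baaa: 3a undefined. 3a->0: no, bbb/baaab meet in 1. 3a->1: ok.
baac: 3c undefined. 3c->0: ok.
bacb: 4b undefined. 4b->0: no, cabcbcb/acb meet in 0. 4b->1: no, cabcbcb/bab meet in 2. 4b->2: no, cabcbcb/bab meet in 2. 4b->3: no, bcbcbc/acb meet in 0. 4b->4: no, bcc/bcbcbb meet in 4. Open state 5: 4b->5.
bccc: 4c undefined. 4c->0: ok.
caab: 3b undefined. 3b->0: no, caabcc/bab meet in 2. 3b->1: ok.
caca: 4a undefined. 4a->0: ok.
bacba: 5a undefined. 5a->0: no, baacb/bacbab meet in 1. 5a->1: ok.
bccbb: 5b undefined. 5b->0: ok.
bccbc: 5c undefined. 5c->0: no, bcbcbc/acb meet in 0. 5c->1: no, cabcbcb/acb meet in 0. 5c->2: no, cabcbcb/bab meet in 2. 5c->3: no, cabcbcb/bccbca meet in 1. 5c->4: ok.
All examples now run through 6 states with every (state, symbol) defined. Accept strings end in {1,4,5}, Reject strings end in {0,2,3}; accept={1,4,5}.

states=6 start=0 accept={1,4,5} delta: 0a->0 0b->1 0c->1 1a->2 1b->0 1c->2 2a->3 2b->2 2c->4 3a->1 3b->1 3c->0 4a->0 4b->5 4c->0 5a->1 5b->0 5c->4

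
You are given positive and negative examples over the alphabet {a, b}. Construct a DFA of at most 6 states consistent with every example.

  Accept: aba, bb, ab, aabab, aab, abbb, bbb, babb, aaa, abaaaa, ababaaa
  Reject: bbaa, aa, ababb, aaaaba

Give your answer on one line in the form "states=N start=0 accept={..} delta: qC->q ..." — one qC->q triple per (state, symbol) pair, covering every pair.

states=6 start=0 accept={0,1,3,4} delta: 0a->1 0b->0 1a->2 1b->3 2a->1 2b->1 3a->4 3b->0 4a->1 4b->5 5a->1 5b->2

State merging on the prefix tree: take the shortest (then alphabetical) example prefix whose next move is undefined and point that move at state 0, else 1, else 2, ...; a target is out if some Accept/Reject pair would then sit in one state with the same input left (inseparable). If every existing state is out, open a new one.
a: 0a undefined. 0a->0: no, aba/aaaaba meet in 0 with "ba" left. Open state 1: 0a->1.
b: 0b undefined. 0b->0: ok.
aa: 1a undefined. 1a->0: no, bb/bbaa meet in 0. 1a->1: no, aba/aaaaba meet in 1 with "ba" left. Open state 2: 1a->2.
ab: 1b undefined. 1b->0: no, bb/ababb meet in 0. 1b->1: no, aba/bbaa meet in 2. 1b->2: no, ab/bbaa meet in 2. Open state 3: 1b->3.
aaa: 2a undefined. 2a->0: no, aba/aaaaba meet in 3 with "a" left. 2a->1: ok.
aab: 2b undefined. 2b->0: no, aaa/aaaaba meet in 1. 2b->1: ok.
aba: 3a undefined. 3a->0: no, aba/ababb meet in 0. 3a->1: no, babb/ababb meet in 3 with "b" left. 3a->2: no, aba/bbaa meet in 2. 3a->3: no, abbb/ababb meet in 3 with "bb" left. Open state 4: 3a->4.
abb: 3b undefined. 3b->0: ok.
abaa: 4a undefined. 4a->0: no, abaaaa/bbaa meet in 2. 4a->1: ok.
abab: 4b undefined. 4b->0: no, bb/ababb meet in 0. 4b->1: no, ab/ababb meet in 3. 4b->2: no, aabab/ababb meet in 1. 4b->3: no, bb/ababb meet in 0. 4b->4: no, aba/ababb meet in 4. Open state 5: 4b->5.
ababa: 5a undefined. 5a->0: no, ababaaa/bbaa meet in 2. 5a->1: ok.
ababb: 5b undefined. 5b->0: no, bb/ababb meet in 0. 5b->1: no, aabab/ababb meet in 1. 5b->2: ok.
All examples now run through 6 states with every (state, symbol) defined. Accept strings end in {0,1,3,4}, Reject strings end in {2}; accept={0,1,3,4}.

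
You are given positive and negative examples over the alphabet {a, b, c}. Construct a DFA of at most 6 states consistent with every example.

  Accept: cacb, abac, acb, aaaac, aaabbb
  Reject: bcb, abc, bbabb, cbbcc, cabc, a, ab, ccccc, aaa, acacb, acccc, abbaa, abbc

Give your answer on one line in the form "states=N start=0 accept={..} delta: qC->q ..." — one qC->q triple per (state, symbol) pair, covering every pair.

states=5 start=0 accept={3} delta: 0a->1 0b->0 0c->0 1a->1 1b->2 1c->3 2a->1 2b->4 2c->0 3a->0 3b->3 3c->0 4a->0 4b->3 4c->0

Grow the machine one transition at a time. Run the examples from 0; the earliest place one falls off (shortest prefix, ties alphabetical) gets sent to the lowest-numbered state that keeps every Accept/Reject pair distinguishable — a pair clashes when both reach the same state with identical unread suffix — and to a fresh state only if none does.
a: 0a undefined. 0a->0: no, cacb/acacb meet in 0 with "cacb" left. Open state 1: 0a->1.
b: 0b undefined. 0b->0: ok.
c: 0c undefined. 0c->0: ok.
aa: 1a undefined. 1a->0: no, aaaac/bcb meet in 0. 1a->1: ok.
ab: 1b undefined. 1b->0: no, aaabbb/bcb meet in 0. 1b->1: no, abac/abc meet in 1 with "c" left. Open state 2: 1b->2.
ac: 1c undefined. 1c->0: no, cacb/bcb meet in 0. 1c->1: no, cacb/ab meet in 2. 1c->2: no, cacb/bbabb meet in 2 with "b" left. Open state 3: 1c->3.
aba: 2a undefined. 2a->0: no, abac/bcb meet in 0. 2a->1: ok.
abb: 2b undefined. 2b->0: no, aaabbb/bcb meet in 0. 2b->1: no, abac/abbc meet in 3. 2b->2: no, aaabbb/bbabb meet in 2. 2b->3: no, abac/bbabb meet in 3. Open state 4: 2b->4.
abc: 2c undefined. 2c->0: ok.
aca: 3a undefined. 3a->0: ok.
acb: 3b undefined. 3b->0: no, cacb/bcb meet in 0. 3b->1: no, cacb/a meet in 1. 3b->2: no, cacb/ab meet in 2. 3b->3: ok.
acc: 3c undefined. 3c->0: ok.
abba: 4a undefined. 4a->0: ok.
abbc: 4c undefined. 4c->0: ok.
aaabbb: 4b undefined. 4b->0: no, aaabbb/bcb meet in 0. 4b->1: no, aaabbb/a meet in 1. 4b->2: no, aaabbb/ab meet in 2. 4b->3: ok.
All examples now run through 5 states with every (state, symbol) defined. Accept strings end in {3}, Reject strings end in {0,1,2,4}; accept={3}.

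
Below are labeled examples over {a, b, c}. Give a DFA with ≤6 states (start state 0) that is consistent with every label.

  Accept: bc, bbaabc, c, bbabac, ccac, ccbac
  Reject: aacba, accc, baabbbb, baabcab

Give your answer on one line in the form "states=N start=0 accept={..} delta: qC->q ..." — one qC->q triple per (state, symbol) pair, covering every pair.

State merging on the prefix tree: take the shortest (then alphabetical) example prefix whose next move is undefined and point that move at state 0, else 1, else 2, ...; a target is out if some Accept/Reject pair would then sit in one state with the same input left (inseparable). If every existing state is out, open a new one.
a: 0a undefined. 0a->0: ok.
b: 0b undefined. 0b->0: ok.
c: 0c undefined. 0c->0: no, bc/aacba meet in 0. Open state 1: 0c->1.
cc: 1c undefined. 1c->0: no, bc/accc meet in 1. 1c->1: no, bc/accc meet in 1. Open state 2: 1c->2.
cca: 2a undefined. 2a->0: ok.
ccb: 2b undefined. 2b->0: ok.
aacb: 1b undefined. 1b->0: ok.
accc: 2c undefined. 2c->0: ok.
baabca: 1a undefined. 1a->0: ok.
All examples now run through 3 states with every (state, symbol) defined. Accept strings end in {1}, Reject strings end in {0}; accept={1}.

states=3 start=0 accept={1} delta: 0a->0 0b->0 0c->1 1a->0 1b->0 1c->2 2a->0 2b->0 2c->0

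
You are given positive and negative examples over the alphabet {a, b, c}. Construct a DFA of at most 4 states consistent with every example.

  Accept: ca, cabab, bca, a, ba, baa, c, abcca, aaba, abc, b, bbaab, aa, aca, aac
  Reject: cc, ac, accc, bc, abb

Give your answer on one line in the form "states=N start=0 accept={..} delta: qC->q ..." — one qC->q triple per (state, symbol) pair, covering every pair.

states=3 start=0 accept={0,1} delta: 0a->1 0b->1 0c->1 1a->0 1b->2 1c->2 2a->1 2b->2 2c->1

Grow the machine one transition at a time. Run the examples from 0; the earliest place one falls off (shortest prefix, ties alphabetical) gets sent to the lowest-numbered state that keeps every Accept/Reject pair distinguishable — a pair clashes when both reach the same state with identical unread suffix — and to a fresh state only if none does.
a: 0a undefined. 0a->0: no, c/ac meet in 0 with "c" left. Open state 1: 0a->1.
b: 0b undefined. 0b->0: no, c/bc meet in 0 with "c" left. 0b->1: ok.
c: 0c undefined. 0c->0: no, c/cc meet in 0. 0c->1: ok.
aa: 1a undefined. 1a->0: ok.
ab: 1b undefined. 1b->0: no, cabab/abb meet in 1. 1b->1: no, cabab/abb meet in 1. Open state 2: 1b->2.
ac: 1c undefined. 1c->0: no, ca/cc meet in 0. 1c->1: no, cabab/cc meet in 1. 1c->2: ok.
abb: 2b undefined. 2b->0: no, ca/abb meet in 0. 2b->1: no, cabab/abb meet in 1. 2b->2: ok.
abc: 2c undefined. 2c->0: no, cabab/accc meet in 1. 2c->1: ok.
aca: 2a undefined. 2a->0: no, bbaab/cc meet in 2. 2a->1: ok.
All examples now run through 3 states with every (state, symbol) defined. Accept strings end in {0,1}, Reject strings end in {2}; accept={0,1}.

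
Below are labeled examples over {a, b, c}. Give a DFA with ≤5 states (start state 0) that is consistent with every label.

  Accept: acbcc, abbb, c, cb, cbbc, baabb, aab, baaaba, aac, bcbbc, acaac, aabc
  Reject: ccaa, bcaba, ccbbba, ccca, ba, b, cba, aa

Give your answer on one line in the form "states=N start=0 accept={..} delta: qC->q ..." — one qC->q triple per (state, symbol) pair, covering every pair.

states=4 start=0 accept={2,3} delta: 0a->1 0b->0 0c->2 1a->1 1b->2 1c->2 2a->2 2b->3 2c->3 3a->0 3b->3 3c->3

Fold the examples into a partial DFA from state 0: repeatedly fix the first undefined (state, symbol) met by the shortest-then-alphabetical prefix, trying targets in increasing order and rejecting any under which an Accept and a Reject string meet in one state with the same remainder; add a state when all current targets are rejected. Accepting states are where Accept strings end.
a: 0a undefined. 0a->0: no, aab/b meet in 0 with "b" left. Open state 1: 0a->1.
b: 0b undefined. 0b->0: ok.
c: 0c undefined. 0c->0: no, c/b meet in 0. 0c->1: no, c/ba meet in 1. Open state 2: 0c->2.
aa: 1a undefined. 1a->0: no, baabb/b meet in 0. 1a->1: ok.
ab: 1b undefined. 1b->0: no, abbb/b meet in 0. 1b->1: no, abbb/ba meet in 1. 1b->2: ok.
ac: 1c undefined. 1c->0: no, aac/b meet in 0. 1c->1: no, aac/ba meet in 1. 1c->2: ok.
cb: 2b undefined. 2b->0: no, abbb/b meet in 0. 2b->1: no, cb/ba meet in 1. 2b->2: no, baaaba/cba meet in 2 with "a" left. Open state 3: 2b->3.
cc: 2c undefined. 2c->0: no, baaaba/ccca meet in 2 with "a" left. 2c->1: no, baaaba/ccca meet in 2 with "a" left. 2c->2: no, baaaba/ccca meet in 2 with "a" left. 2c->3: ok.
aca: 2a undefined. 2a->0: no, baaaba/b meet in 0. 2a->1: no, baaaba/bcaba meet in 1. 2a->2: ok.
cba: 3a undefined. 3a->0: ok.
cbb: 3b undefined. 3b->0: no, abbb/bcaba meet in 0. 3b->1: no, abbb/ccaa meet in 1. 3b->2: no, abbb/ccbbba meet in 2. 3b->3: ok.
ccc: 3c undefined. 3c->0: no, cbbc/bcaba meet in 0. 3c->1: no, cbbc/ccaa meet in 1. 3c->2: no, c/ccca meet in 2. 3c->3: ok.
All examples now run through 4 states with every (state, symbol) defined. Accept strings end in {2,3}, Reject strings end in {0,1}; accept={2,3}.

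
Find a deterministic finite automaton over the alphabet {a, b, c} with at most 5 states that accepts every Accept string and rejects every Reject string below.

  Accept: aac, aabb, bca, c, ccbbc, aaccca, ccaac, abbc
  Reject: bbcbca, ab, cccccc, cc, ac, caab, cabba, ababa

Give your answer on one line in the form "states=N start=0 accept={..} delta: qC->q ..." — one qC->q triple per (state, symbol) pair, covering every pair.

states=4 start=0 accept={1,2} delta: 0a->1 0b->0 0c->1 1a->2 1b->3 1c->0 2a->0 2b->2 2c->1 3a->2 3b->0 3c->2

Fold the examples into a partial DFA from state 0: repeatedly fix the first undefined (state, symbol) met by the shortest-then-alphabetical prefix, trying targets in increasing order and rejecting any under which an Accept and a Reject string meet in one state with the same remainder; add a state when all current targets are rejected. Accepting states are where Accept strings end.
a: 0a undefined. 0a->0: no, aac/ac meet in 0 with "c" left. Open state 1: 0a->1.
b: 0b undefined. 0b->0: ok.
c: 0c undefined. 0c->0: no, bca/bbcbca meet in 1. 0c->1: ok.
aa: 1a undefined. 1a->0: no, aac/cabba meet in 1. 1a->1: no, aac/cc meet in 1 with "c" left. Open state 2: 1a->2.
ab: 1b undefined. 1b->0: no, bca/bbcbca meet in 2. 1b->1: no, c/ab meet in 1. 1b->2: no, bca/ab meet in 2. Open state 3: 1b->3.
ac: 1c undefined. 1c->0: ok.
aab: 2b undefined. 2b->0: no, aabb/cccccc meet in 0. 2b->1: no, aabb/ab meet in 3. 2b->2: ok.
aac: 2c undefined. 2c->0: no, aac/cccccc meet in 0. 2c->1: ok.
aba: 3a undefined. 3a->0: no, aac/ababa meet in 1. 3a->1: no, aac/ababa meet in 1. 3a->2: ok.
abb: 3b undefined. 3b->0: ok.
caa: 2a undefined. 2a->0: ok.
bbcbc: 3c undefined. 3c->0: no, aac/bbcbca meet in 1. 3c->1: no, aabb/bbcbca meet in 2. 3c->2: ok.
All examples now run through 4 states with every (state, symbol) defined. Accept strings end in {1,2}, Reject strings end in {0,3}; accept={1,2}.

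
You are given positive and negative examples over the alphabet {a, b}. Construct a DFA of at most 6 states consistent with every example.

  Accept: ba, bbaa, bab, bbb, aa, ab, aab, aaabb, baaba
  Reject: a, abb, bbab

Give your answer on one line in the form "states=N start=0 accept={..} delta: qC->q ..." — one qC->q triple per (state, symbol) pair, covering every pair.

Grow the machine one transition at a time. Run the examples from 0; the earliest place one falls off (shortest prefix, ties alphabetical) gets sent to the lowest-numbered state that keeps every Accept/Reject pair distinguishable — a pair clashes when both reach the same state with identical unread suffix — and to a fresh state only if none does.
a: 0a undefined. 0a->0: no, aa/a meet in 0. Open state 1: 0a->1.
b: 0b undefined. 0b->0: no, ba/a meet in 1. 0b->1: no, bbb/abb meet in 1 with "bb" left. Open state 2: 0b->2.
aa: 1a undefined. 1a->0: no, aaabb/abb meet in 1 with "bb" left. 1a->1: no, aa/a meet in 1. 1a->2: ok.
ab: 1b undefined. 1b->0: no, aa/abb meet in 2. 1b->1: no, ab/a meet in 1. 1b->2: no, aab/abb meet in 2 with "b" left. Open state 3: 1b->3.
ba: 2a undefined. 2a->0: ok.
bb: 2b undefined. 2b->0: no, ab/bbab meet in 3. 2b->1: no, aab/a meet in 1. 2b->2: no, bbaa/a meet in 1. 2b->3: no, bbb/abb meet in 3 with "b" left. Open state 4: 2b->4.
abb: 3b undefined. 3b->0: no, ba/abb meet in 0. 3b->1: ok.
bba: 4a undefined. 4a->0: no, bbaa/a meet in 1. 4a->1: no, ab/bbab meet in 3. 4a->2: no, aab/bbab meet in 4. 4a->3: ok.
bbb: 4b undefined. 4b->0: ok.
bbaa: 3a undefined. 3a->0: ok.
All examples now run through 5 states with every (state, symbol) defined. Accept strings end in {0,2,3,4}, Reject strings end in {1}; accept={0,2,3,4}.

states=5 start=0 accept={0,2,3,4} delta: 0a->1 0b->2 1a->2 1b->3 2a->0 2b->4 3a->0 3b->1 4a->3 4b->0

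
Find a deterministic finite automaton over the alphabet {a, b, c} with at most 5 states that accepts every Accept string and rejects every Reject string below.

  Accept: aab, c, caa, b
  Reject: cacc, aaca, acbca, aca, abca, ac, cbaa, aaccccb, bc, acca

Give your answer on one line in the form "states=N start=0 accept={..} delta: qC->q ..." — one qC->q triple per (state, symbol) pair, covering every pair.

states=5 start=0 accept={0,1,2} delta: 0a->1 0b->1 0c->0 1a->2 1b->1 1c->3 2a->3 2b->0 2c->3 3a->3 3b->1 3c->4 4a->3 4b->3 4c->3

State merging on the prefix tree: take the shortest (then alphabetical) example prefix whose next move is undefined and point that move at state 0, else 1, else 2, ...; a target is out if some Accept/Reject pair would then sit in one state with the same input left (inseparable). If every existing state is out, open a new one.
a: 0a undefined. 0a->0: no, c/ac meet in 0 with "c" left. Open state 1: 0a->1.
b: 0b undefined. 0b->0: no, c/bc meet in 0 with "c" left. 0b->1: ok.
c: 0c undefined. 0c->0: ok.
aa: 1a undefined. 1a->0: no, aab/aaca meet in 1. 1a->1: no, caa/cbaa meet in 1. Open state 2: 1a->2.
ab: 1b undefined. 1b->0: no, b/abca meet in 1. 1b->1: ok.
ac: 1c undefined. 1c->0: no, c/cacc meet in 0. 1c->1: no, caa/acbca meet in 2. 1c->2: no, caa/ac meet in 2. Open state 3: 1c->3.
aab: 2b undefined. 2b->0: ok.
aac: 2c undefined. 2c->0: no, b/aaca meet in 1. 2c->1: no, caa/aaca meet in 2. 2c->2: no, aab/aaccccb meet in 0. 2c->3: ok.
aca: 3a undefined. 3a->0: no, aab/aaca meet in 0. 3a->1: no, b/aaca meet in 1. 3a->2: no, caa/aaca meet in 2. 3a->3: ok.
acb: 3b undefined. 3b->0: no, b/acbca meet in 1. 3b->1: ok.
acc: 3c undefined. 3c->0: no, aab/cacc meet in 0. 3c->1: no, caa/acca meet in 2. 3c->2: no, aab/aaccccb meet in 0. 3c->3: no, b/aaccccb meet in 1. Open state 4: 3c->4.
acca: 4a undefined. 4a->0: no, aab/acca meet in 0. 4a->1: no, b/acca meet in 1. 4a->2: no, caa/acca meet in 2. 4a->3: ok.
cbaa: 2a undefined. 2a->0: no, aab/cbaa meet in 0. 2a->1: no, b/cbaa meet in 1. 2a->2: no, caa/cbaa meet in 2. 2a->3: ok.
aaccc: 4c undefined. 4c->0: no, b/aaccccb meet in 1. 4c->1: no, b/aaccccb meet in 1. 4c->2: no, b/aaccccb meet in 1. 4c->3: ok.
aaccccb: 4b undefined. 4b->0: no, aab/aaccccb meet in 0. 4b->1: no, b/aaccccb meet in 1. 4b->2: no, caa/aaccccb meet in 2. 4b->3: ok.
All examples now run through 5 states with every (state, symbol) defined. Accept strings end in {0,1,2}, Reject strings end in {3,4}; accept={0,1,2}.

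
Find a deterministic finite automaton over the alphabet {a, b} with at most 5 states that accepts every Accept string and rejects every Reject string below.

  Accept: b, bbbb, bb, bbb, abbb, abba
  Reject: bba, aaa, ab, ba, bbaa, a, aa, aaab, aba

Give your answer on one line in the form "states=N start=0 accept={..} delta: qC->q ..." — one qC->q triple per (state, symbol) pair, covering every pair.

states=4 start=0 accept={0} delta: 0a->1 0b->0 1a->1 1b->2 2a->1 2b->3 3a->0 3b->0

Grow the machine one transition at a time. Run the examples from 0; the earliest place one falls off (shortest prefix, ties alphabetical) gets sent to the lowest-numbered state that keeps every Accept/Reject pair distinguishable — a pair clashes when both reach the same state with identical unread suffix — and to a fresh state only if none does.
a: 0a undefined. 0a->0: no, b/ab meet in 0 with "b" left. Open state 1: 0a->1.
b: 0b undefined. 0b->0: ok.
aa: 1a undefined. 1a->0: no, b/bbaa meet in 0. 1a->1: ok.
ab: 1b undefined. 1b->0: no, b/ab meet in 0. 1b->1: no, abbb/bba meet in 1. Open state 2: 1b->2.
aba: 2a undefined. 2a->0: no, b/aba meet in 0. 2a->1: ok.
abb: 2b undefined. 2b->0: no, abba/bba meet in 1. 2b->1: no, abbb/ab meet in 2. 2b->2: no, abbb/ab meet in 2. Open state 3: 2b->3.
abba: 3a undefined. 3a->0: ok.
abbb: 3b undefined. 3b->0: ok.
All examples now run through 4 states with every (state, symbol) defined. Accept strings end in {0}, Reject strings end in {1,2}; accept={0}.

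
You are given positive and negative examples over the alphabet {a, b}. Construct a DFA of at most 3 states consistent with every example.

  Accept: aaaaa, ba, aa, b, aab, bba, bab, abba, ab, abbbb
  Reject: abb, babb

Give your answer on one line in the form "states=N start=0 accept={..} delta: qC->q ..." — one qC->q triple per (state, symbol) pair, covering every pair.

Grow the machine one transition at a time. Run the examples from 0; the earliest place one falls off (shortest prefix, ties alphabetical) gets sent to the lowest-numbered state that keeps every Accept/Reject pair distinguishable — a pair clashes when both reach the same state with identical unread suffix — and to a fresh state only if none does.
a: 0a undefined. 0a->0: ok.
b: 0b undefined. 0b->0: no, aaaaa/abb meet in 0. Open state 1: 0b->1.
ba: 1a undefined. 1a->0: ok.
bb: 1b undefined. 1b->0: no, aaaaa/abb meet in 0. 1b->1: no, b/abb meet in 1. Open state 2: 1b->2.
bba: 2a undefined. 2a->0: ok.
abbb: 2b undefined. 2b->0: ok.
All examples now run through 3 states with every (state, symbol) defined. Accept strings end in {0,1}, Reject strings end in {2}; accept={0,1}.

states=3 start=0 accept={0,1} delta: 0a->0 0b->1 1a->0 1b->2 2a->0 2b->0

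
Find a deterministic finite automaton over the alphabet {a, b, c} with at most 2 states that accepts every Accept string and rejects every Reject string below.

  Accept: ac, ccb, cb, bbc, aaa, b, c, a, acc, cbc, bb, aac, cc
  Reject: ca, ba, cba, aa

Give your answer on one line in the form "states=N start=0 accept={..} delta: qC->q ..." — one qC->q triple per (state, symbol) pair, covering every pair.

Grow the machine one transition at a time. Run the examples from 0; the earliest place one falls off (shortest prefix, ties alphabetical) gets sent to the lowest-numbered state that keeps every Accept/Reject pair distinguishable — a pair clashes when both reach the same state with identical unread suffix — and to a fresh state only if none does.
a: 0a undefined. 0a->0: no, aaa/aa meet in 0. Open state 1: 0a->1.
b: 0b undefined. 0b->0: no, a/ba meet in 1. 0b->1: ok.
c: 0c undefined. 0c->0: no, ccb/ca meet in 1. 0c->1: ok.
aa: 1a undefined. 1a->0: ok.
ac: 1c undefined. 1c->0: no, ac/ca meet in 0. 1c->1: ok.
bb: 1b undefined. 1b->0: no, ac/cba meet in 1. 1b->1: ok.
All examples now run through 2 states with every (state, symbol) defined. Accept strings end in {1}, Reject strings end in {0}; accept={1}.

states=2 start=0 accept={1} delta: 0a->1 0b->1 0c->1 1a->0 1b->1 1c->1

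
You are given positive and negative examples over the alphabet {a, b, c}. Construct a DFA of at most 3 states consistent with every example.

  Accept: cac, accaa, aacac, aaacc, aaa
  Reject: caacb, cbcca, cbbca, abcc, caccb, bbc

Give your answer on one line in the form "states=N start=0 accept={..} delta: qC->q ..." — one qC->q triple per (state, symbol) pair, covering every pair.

states=2 start=0 accept={0} delta: 0a->0 0b->1 0c->0 1a->1 1b->1 1c->1

State merging on the prefix tree: take the shortest (then alphabetical) example prefix whose next move is undefined and point that move at state 0, else 1, else 2, ...; a target is out if some Accept/Reject pair would then sit in one state with the same input left (inseparable). If every existing state is out, open a new one.
a: 0a undefined. 0a->0: ok.
b: 0b undefined. 0b->0: no, aaacc/abcc meet in 0 with "cc" left. Open state 1: 0b->1.
c: 0c undefined. 0c->0: ok.
bb: 1b undefined. 1b->0: no, cac/cbbca meet in 0. 1b->1: ok.
abc: 1c undefined. 1c->0: no, cac/cbcca meet in 0. 1c->1: ok.
cbbca: 1a undefined. 1a->0: no, cac/cbcca meet in 0. 1a->1: ok.
All examples now run through 2 states with every (state, symbol) defined. Accept strings end in {0}, Reject strings end in {1}; accept={0}.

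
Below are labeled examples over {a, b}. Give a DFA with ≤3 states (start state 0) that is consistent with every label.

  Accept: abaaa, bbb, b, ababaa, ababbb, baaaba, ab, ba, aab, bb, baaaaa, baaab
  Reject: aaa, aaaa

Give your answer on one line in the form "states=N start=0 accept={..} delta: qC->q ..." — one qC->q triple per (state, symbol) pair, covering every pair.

states=2 start=0 accept={1} delta: 0a->0 0b->1 1a->1 1b->1

Grow the machine one transition at a time. Run the examples from 0; the earliest place one falls off (shortest prefix, ties alphabetical) gets sent to the lowest-numbered state that keeps every Accept/Reject pair distinguishable — a pair clashes when both reach the same state with identical unread suffix — and to a fresh state only if none does.
a: 0a undefined. 0a->0: ok.
b: 0b undefined. 0b->0: no, abaaa/aaa meet in 0. Open state 1: 0b->1.
ba: 1a undefined. 1a->0: no, abaaa/aaa meet in 0. 1a->1: ok.
bb: 1b undefined. 1b->0: no, ababaa/aaa meet in 0. 1b->1: ok.
All examples now run through 2 states with every (state, symbol) defined. Accept strings end in {1}, Reject strings end in {0}; accept={1}.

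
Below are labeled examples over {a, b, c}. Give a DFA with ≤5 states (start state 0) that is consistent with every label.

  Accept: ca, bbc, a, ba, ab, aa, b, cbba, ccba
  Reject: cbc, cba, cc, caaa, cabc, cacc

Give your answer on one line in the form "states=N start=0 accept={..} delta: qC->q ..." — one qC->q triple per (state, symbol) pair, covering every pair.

State merging on the prefix tree: take the shortest (then alphabetical) example prefix whose next move is undefined and point that move at state 0, else 1, else 2, ...; a target is out if some Accept/Reject pair would then sit in one state with the same input left (inseparable). If every existing state is out, open a new one.
a: 0a undefined. 0a->0: ok.
b: 0b undefined. 0b->0: ok.
c: 0c undefined. 0c->0: no, ca/cbc meet in 0. Open state 1: 0c->1.
ca: 1a undefined. 1a->0: no, ca/caaa meet in 0. 1a->1: no, ca/caaa meet in 1. Open state 2: 1a->2.
cb: 1b undefined. 1b->0: no, bbc/cbc meet in 1. 1b->1: no, ca/cba meet in 2. 1b->2: ok.
cc: 1c undefined. 1c->0: no, a/cc meet in 0. 1c->1: no, bbc/cc meet in 1. 1c->2: no, ca/cc meet in 2. Open state 3: 1c->3.
caa: 2a undefined. 2a->0: no, a/cba meet in 0. 2a->1: no, ca/caaa meet in 2. 2a->2: no, ca/cba meet in 2. 2a->3: ok.
cab: 2b undefined. 2b->0: no, bbc/cabc meet in 1. 2b->1: ok.
cac: 2c undefined. 2c->0: no, bbc/cacc meet in 1. 2c->1: no, bbc/cbc meet in 1. 2c->2: no, ca/cbc meet in 2. 2c->3: ok.
ccb: 3b undefined. 3b->0: ok.
caaa: 3a undefined. 3a->0: no, a/caaa meet in 0. 3a->1: no, bbc/caaa meet in 1. 3a->2: no, ca/caaa meet in 2. 3a->3: ok.
cacc: 3c undefined. 3c->0: no, a/cacc meet in 0. 3c->1: no, bbc/cacc meet in 1. 3c->2: no, ca/cacc meet in 2. 3c->3: ok.
All examples now run through 4 states with every (state, symbol) defined. Accept strings end in {0,1,2}, Reject strings end in {3}; accept={0,1,2}.

states=4 start=0 accept={0,1,2} delta: 0a->0 0b->0 0c->1 1a->2 1b->2 1c->3 2a->3 2b->1 2c->3 3a->3 3b->0 3c->3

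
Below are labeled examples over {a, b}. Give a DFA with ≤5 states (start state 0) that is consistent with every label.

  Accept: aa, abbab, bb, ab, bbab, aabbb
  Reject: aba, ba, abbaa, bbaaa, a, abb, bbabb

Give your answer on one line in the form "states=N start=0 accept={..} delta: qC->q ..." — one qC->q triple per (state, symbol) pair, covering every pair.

State merging on the prefix tree: take the shortest (then alphabetical) example prefix whose next move is undefined and point that move at state 0, else 1, else 2, ...; a target is out if some Accept/Reject pair would then sit in one state with the same input left (inseparable). If every existing state is out, open a new one.
a: 0a undefined. 0a->0: no, aa/a meet in 0. Open state 1: 0a->1.
b: 0b undefined. 0b->0: ok.
aa: 1a undefined. 1a->0: ok.
ab: 1b undefined. 1b->0: no, aa/abbaa meet in 0. 1b->1: no, aa/aba meet in 0. Open state 2: 1b->2.
aba: 2a undefined. 2a->0: no, aa/aba meet in 0. 2a->1: ok.
abb: 2b undefined. 2b->0: no, aa/abbaa meet in 0. 2b->1: ok.
All examples now run through 3 states with every (state, symbol) defined. Accept strings end in {0,2}, Reject strings end in {1}; accept={0,2}.

states=3 start=0 accept={0,2} delta: 0a->1 0b->0 1a->0 1b->2 2a->1 2b->1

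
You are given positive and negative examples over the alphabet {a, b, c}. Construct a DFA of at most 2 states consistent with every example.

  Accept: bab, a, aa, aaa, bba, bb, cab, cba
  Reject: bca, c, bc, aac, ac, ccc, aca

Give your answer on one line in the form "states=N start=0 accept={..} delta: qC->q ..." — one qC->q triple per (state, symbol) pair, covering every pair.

states=2 start=0 accept={0} delta: 0a->0 0b->0 0c->1 1a->1 1b->0 1c->0

Fold the examples into a partial DFA from state 0: repeatedly fix the first undefined (state, symbol) met by the shortest-then-alphabetical prefix, trying targets in increasing order and rejecting any under which an Accept and a Reject string meet in one state with the same remainder; add a state when all current targets are rejected. Accepting states are where Accept strings end.
a: 0a undefined. 0a->0: ok.
b: 0b undefined. 0b->0: ok.
c: 0c undefined. 0c->0: no, bab/bca meet in 0. Open state 1: 0c->1.
ca: 1a undefined. 1a->0: no, bab/bca meet in 0. 1a->1: ok.
cb: 1b undefined. 1b->0: ok.
cc: 1c undefined. 1c->0: ok.
All examples now run through 2 states with every (state, symbol) defined. Accept strings end in {0}, Reject strings end in {1}; accept={0}.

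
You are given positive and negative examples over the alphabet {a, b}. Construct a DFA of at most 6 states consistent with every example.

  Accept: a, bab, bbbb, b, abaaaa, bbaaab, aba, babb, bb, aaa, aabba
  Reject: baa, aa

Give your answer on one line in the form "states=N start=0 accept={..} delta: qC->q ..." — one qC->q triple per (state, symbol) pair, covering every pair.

states=3 start=0 accept={0,1} delta: 0a->1 0b->0 1a->2 1b->0 2a->0 2b->0

Fold the examples into a partial DFA from state 0: repeatedly fix the first undefined (state, symbol) met by the shortest-then-alphabetical prefix, trying targets in increasing order and rejecting any under which an Accept and a Reject string meet in one state with the same remainder; add a state when all current targets are rejected. Accepting states are where Accept strings end.
a: 0a undefined. 0a->0: no, a/aa meet in 0. Open state 1: 0a->1.
b: 0b undefined. 0b->0: ok.
aa: 1a undefined. 1a->0: no, bbbb/baa meet in 0. 1a->1: no, a/baa meet in 1. Open state 2: 1a->2.
ab: 1b undefined. 1b->0: ok.
aaa: 2a undefined. 2a->0: ok.
aab: 2b undefined. 2b->0: ok.
All examples now run through 3 states with every (state, symbol) defined. Accept strings end in {0,1}, Reject strings end in {2}; accept={0,1}.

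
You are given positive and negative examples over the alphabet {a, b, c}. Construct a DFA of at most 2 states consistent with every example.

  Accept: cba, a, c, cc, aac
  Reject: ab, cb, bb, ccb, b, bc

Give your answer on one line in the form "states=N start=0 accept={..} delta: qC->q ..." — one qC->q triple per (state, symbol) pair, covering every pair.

Fold the examples into a partial DFA from state 0: repeatedly fix the first undefined (state, symbol) met by the shortest-then-alphabetical prefix, trying targets in increasing order and rejecting any under which an Accept and a Reject string meet in one state with the same remainder; add a state when all current targets are rejected. Accepting states are where Accept strings end.
a: 0a undefined. 0a->0: ok.
b: 0b undefined. 0b->0: no, a/ab meet in 0. Open state 1: 0b->1.
c: 0c undefined. 0c->0: ok.
bb: 1b undefined. 1b->0: no, a/bb meet in 0. 1b->1: ok.
bc: 1c undefined. 1c->0: no, a/bc meet in 0. 1c->1: ok.
cba: 1a undefined. 1a->0: ok.
All examples now run through 2 states with every (state, symbol) defined. Accept strings end in {0}, Reject strings end in {1}; accept={0}.

states=2 start=0 accept={0} delta: 0a->0 0b->1 0c->0 1a->0 1b->1 1c->1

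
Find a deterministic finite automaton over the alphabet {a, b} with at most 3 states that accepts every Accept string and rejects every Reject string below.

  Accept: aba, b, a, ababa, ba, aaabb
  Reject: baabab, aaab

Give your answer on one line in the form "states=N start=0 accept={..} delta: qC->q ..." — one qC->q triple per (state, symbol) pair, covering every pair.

State merging on the prefix tree: take the shortest (then alphabetical) example prefix whose next move is undefined and point that move at state 0, else 1, else 2, ...; a target is out if some Accept/Reject pair would then sit in one state with the same input left (inseparable). If every existing state is out, open a new one.
a: 0a undefined. 0a->0: no, b/aaab meet in 0 with "b" left. Open state 1: 0a->1.
b: 0b undefined. 0b->0: ok.
aa: 1a undefined. 1a->0: ok.
ab: 1b undefined. 1b->0: no, b/baabab meet in 0. 1b->1: no, a/baabab meet in 1. Open state 2: 1b->2.
aba: 2a undefined. 2a->0: ok.
aaabb: 2b undefined. 2b->0: ok.
All examples now run through 3 states with every (state, symbol) defined. Accept strings end in {0,1}, Reject strings end in {2}; accept={0,1}.

states=3 start=0 accept={0,1} delta: 0a->1 0b->0 1a->0 1b->2 2a->0 2b->0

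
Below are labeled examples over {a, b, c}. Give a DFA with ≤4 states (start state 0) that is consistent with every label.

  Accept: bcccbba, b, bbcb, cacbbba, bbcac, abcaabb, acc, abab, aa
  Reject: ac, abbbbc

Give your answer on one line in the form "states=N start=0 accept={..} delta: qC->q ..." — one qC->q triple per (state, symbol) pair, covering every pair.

states=2 start=0 accept={0} delta: 0a->0 0b->0 0c->1 1a->1 1b->0 1c->0

State merging on the prefix tree: take the shortest (then alphabetical) example prefix whose next move is undefined and point that move at state 0, else 1, else 2, ...; a target is out if some Accept/Reject pair would then sit in one state with the same input left (inseparable). If every existing state is out, open a new one.
a: 0a undefined. 0a->0: ok.
b: 0b undefined. 0b->0: ok.
c: 0c undefined. 0c->0: no, bcccbba/ac meet in 0. Open state 1: 0c->1.
ca: 1a undefined. 1a->0: no, bbcac/ac meet in 1. 1a->1: ok.
acc: 1c undefined. 1c->0: ok.
bbcb: 1b undefined. 1b->0: ok.
All examples now run through 2 states with every (state, symbol) defined. Accept strings end in {0}, Reject strings end in {1}; accept={0}.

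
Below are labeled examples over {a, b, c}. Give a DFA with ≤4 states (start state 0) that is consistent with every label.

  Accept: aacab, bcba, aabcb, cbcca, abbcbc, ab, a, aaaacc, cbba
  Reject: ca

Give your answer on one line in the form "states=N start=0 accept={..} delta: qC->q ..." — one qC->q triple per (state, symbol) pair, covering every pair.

State merging on the prefix tree: take the shortest (then alphabetical) example prefix whose next move is undefined and point that move at state 0, else 1, else 2, ...; a target is out if some Accept/Reject pair would then sit in one state with the same input left (inseparable). If every existing state is out, open a new one.
a: 0a undefined. 0a->0: ok.
b: 0b undefined. 0b->0: ok.
c: 0c undefined. 0c->0: no, aacab/ca meet in 0. Open state 1: 0c->1.
ca: 1a undefined. 1a->0: no, aacab/ca meet in 0. 1a->1: ok.
cb: 1b undefined. 1b->0: no, abbcbc/ca meet in 1. 1b->1: no, aacab/ca meet in 1. Open state 2: 1b->2.
cbb: 2b undefined. 2b->0: ok.
cbc: 2c undefined. 2c->0: no, cbcca/ca meet in 1. 2c->1: no, abbcbc/ca meet in 1. 2c->2: ok.
bcba: 2a undefined. 2a->0: ok.
aaaacc: 1c undefined. 1c->0: ok.
All examples now run through 3 states with every (state, symbol) defined. Accept strings end in {0,2}, Reject strings end in {1}; accept={0,2}.

states=3 start=0 accept={0,2} delta: 0a->0 0b->0 0c->1 1a->1 1b->2 1c->0 2a->0 2b->0 2c->2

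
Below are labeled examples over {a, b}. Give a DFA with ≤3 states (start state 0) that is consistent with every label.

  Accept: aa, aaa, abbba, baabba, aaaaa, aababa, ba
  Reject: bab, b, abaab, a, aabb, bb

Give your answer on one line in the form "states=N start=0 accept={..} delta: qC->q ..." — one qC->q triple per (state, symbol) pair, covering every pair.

State merging on the prefix tree: take the shortest (then alphabetical) example prefix whose next move is undefined and point that move at state 0, else 1, else 2, ...; a target is out if some Accept/Reject pair would then sit in one state with the same input left (inseparable). If every existing state is out, open a new one.
a: 0a undefined. 0a->0: no, aa/a meet in 0. Open state 1: 0a->1.
b: 0b undefined. 0b->0: no, ba/a meet in 1. 0b->1: ok.
aa: 1a undefined. 1a->0: no, aaa/bab meet in 1. 1a->1: no, aa/b meet in 1. Open state 2: 1a->2.
ab: 1b undefined. 1b->0: no, abbba/b meet in 1. 1b->1: ok.
aaa: 2a undefined. 2a->0: ok.
aab: 2b undefined. 2b->0: no, aaa/bab meet in 0. 2b->1: ok.
All examples now run through 3 states with every (state, symbol) defined. Accept strings end in {0,2}, Reject strings end in {1}; accept={0,2}.

states=3 start=0 accept={0,2} delta: 0a->1 0b->1 1a->2 1b->1 2a->0 2b->1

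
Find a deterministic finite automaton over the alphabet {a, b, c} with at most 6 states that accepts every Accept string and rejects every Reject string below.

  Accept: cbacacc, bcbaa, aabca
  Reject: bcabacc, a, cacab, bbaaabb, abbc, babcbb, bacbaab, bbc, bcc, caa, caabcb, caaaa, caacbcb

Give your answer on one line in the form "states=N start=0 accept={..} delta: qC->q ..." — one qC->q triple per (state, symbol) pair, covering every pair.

Grow the machine one transition at a time. Run the examples from 0; the earliest place one falls off (shortest prefix, ties alphabetical) gets sent to the lowest-numbered state that keeps every Accept/Reject pair distinguishable — a pair clashes when both reach the same state with identical unread suffix — and to a fresh state only if none does.
a: 0a undefined. 0a->0: ok.
b: 0b undefined. 0b->0: ok.
c: 0c undefined. 0c->0: no, cbacacc/bcabacc meet in 0. Open state 1: 0c->1.
ca: 1a undefined. 1a->0: no, aabca/a meet in 0. 1a->1: no, aabca/abbc meet in 1. Open state 2: 1a->2.
cb: 1b undefined. 1b->0: no, bcbaa/a meet in 0. 1b->1: no, bcbaa/caa meet in 2 with "a" left. 1b->2: ok.
bcc: 1c undefined. 1c->0: ok.
caa: 2a undefined. 2a->0: no, bcbaa/a meet in 0. 2a->1: no, cbacacc/a meet in 0. 2a->2: no, bcbaa/caa meet in 2. Open state 3: 2a->3.
cac: 2c undefined. 2c->0: ok.
bcab: 2b undefined. 2b->0: ok.
caaa: 3a undefined. 3a->0: no, bcbaa/bcabacc meet in 0. 3a->1: no, bcbaa/abbc meet in 1. 3a->2: ok.
caab: 3b undefined. 3b->0: no, bcbaa/caabcb meet in 2. 3b->1: ok.
caac: 3c undefined. 3c->0: no, cbacacc/bcabacc meet in 0. 3c->1: no, cbacacc/abbc meet in 1. 3c->2: no, cbacacc/bcabacc meet in 0. 3c->3: no, cbacacc/abbc meet in 1. Open state 4: 3c->4.
caacb: 4b undefined. 4b->0: no, bcbaa/caacbcb meet in 2. 4b->1: ok.
cbaca: 4a undefined. 4a->0: no, cbacacc/bcabacc meet in 0. 4a->1: no, cbacacc/abbc meet in 1. 4a->2: no, cbacacc/abbc meet in 1. 4a->3: ok.
cbacacc: 4c undefined. 4c->0: no, cbacacc/bcabacc meet in 0. 4c->1: no, cbacacc/abbc meet in 1. 4c->2: ok.
All examples now run through 5 states with every (state, symbol) defined. Accept strings end in {2}, Reject strings end in {0,1,3}; accept={2}.

states=5 start=0 accept={2} delta: 0a->0 0b->0 0c->1 1a->2 1b->2 1c->0 2a->3 2b->0 2c->0 3a->2 3b->1 3c->4 4a->3 4b->1 4c->2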